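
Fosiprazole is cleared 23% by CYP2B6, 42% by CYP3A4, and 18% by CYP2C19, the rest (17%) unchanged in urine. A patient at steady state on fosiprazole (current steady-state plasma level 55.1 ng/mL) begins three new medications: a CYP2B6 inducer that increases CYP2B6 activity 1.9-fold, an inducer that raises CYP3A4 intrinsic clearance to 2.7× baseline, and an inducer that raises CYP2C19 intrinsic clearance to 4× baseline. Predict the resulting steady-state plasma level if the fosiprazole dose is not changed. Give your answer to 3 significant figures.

The CYP2B6 pathway (23% of clearance) is boosted to 1.9× activity: 0.23 × 1.9 = 0.437.
The CYP3A4 pathway (42% of clearance) is boosted to 2.7× activity: 0.42 × 2.7 = 1.134.
The CYP2C19 pathway (18% of clearance) increases to 4× activity: 0.18 × 4 = 0.72.
Non-CYP routes (17%) are unchanged.
Relative clearance = 0.437 + 1.134 + 0.72 + 0.17 = 2.461.
Dividing the baseline by the relative clearance: 55.1 / 2.461 = 22.4 ng/mL.

22.4 ng/mL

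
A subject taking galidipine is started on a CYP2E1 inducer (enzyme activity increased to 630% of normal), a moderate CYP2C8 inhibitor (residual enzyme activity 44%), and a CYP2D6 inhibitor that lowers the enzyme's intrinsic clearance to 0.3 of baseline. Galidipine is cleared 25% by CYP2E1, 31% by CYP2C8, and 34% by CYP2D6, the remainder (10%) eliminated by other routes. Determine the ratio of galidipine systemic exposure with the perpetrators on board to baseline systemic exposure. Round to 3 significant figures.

0.523

CYP2E1: 0.25 × 6.3 = 1.575
CYP2C8: 0.31 × 0.44 = 0.1364
CYP2D6: 0.34 × 0.3 = 0.102
Other: 0.1 (unchanged)
CL_new/CL_old = 1.575 + 0.1364 + 0.102 + 0.1 = 1.9134.
Because systemic exposure varies inversely with clearance, the combined effect is 1 / 1.9134 = 0.523.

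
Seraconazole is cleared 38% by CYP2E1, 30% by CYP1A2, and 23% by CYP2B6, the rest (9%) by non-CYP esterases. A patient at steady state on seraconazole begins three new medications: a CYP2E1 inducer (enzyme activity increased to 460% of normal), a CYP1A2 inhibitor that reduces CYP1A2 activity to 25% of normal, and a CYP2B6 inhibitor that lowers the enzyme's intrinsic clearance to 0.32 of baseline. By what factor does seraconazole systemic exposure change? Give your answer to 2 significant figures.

CYP2E1: 0.38 × 4.6 = 1.748
CYP1A2: 0.3 × 0.25 = 0.075
CYP2B6: 0.23 × 0.32 = 0.0736
Other: 0.09 (unchanged)
New clearance relative to baseline: 1.748 + 0.075 + 0.0736 + 0.09 = 1.9866.
Systemic exposure ∝ 1/CL: fold-change = 1 / 1.9866 = 0.50.

0.50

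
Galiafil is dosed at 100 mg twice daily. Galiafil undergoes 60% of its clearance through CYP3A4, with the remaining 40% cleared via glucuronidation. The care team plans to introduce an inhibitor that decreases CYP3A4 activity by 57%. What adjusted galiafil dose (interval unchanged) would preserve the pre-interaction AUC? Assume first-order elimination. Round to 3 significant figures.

65.8 mg

The CYP3A4 pathway (60% of clearance) falls to 0.43× activity: 0.6 × 0.43 = 0.258.
The remaining 40% of clearance is unaffected.
New clearance relative to baseline: 0.258 + 0.4 = 0.658.
To maintain the same steady-state level, dose must scale with clearance: new dose = 100 × 0.658 = 65.8 mg.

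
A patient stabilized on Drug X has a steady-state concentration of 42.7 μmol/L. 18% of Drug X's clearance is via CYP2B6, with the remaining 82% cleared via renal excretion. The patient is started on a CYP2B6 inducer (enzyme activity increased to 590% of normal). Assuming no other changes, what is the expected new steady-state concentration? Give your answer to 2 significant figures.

23 μmol/L

The CYP2B6 pathway (18% of clearance) is boosted to 5.9× activity: 0.18 × 5.9 = 1.062.
The remaining 82% of clearance is unaffected.
Relative clearance = 1.062 + 0.82 = 1.882.
With dosing unchanged, steady-state concentration scales as 1/CL: 42.7 / 1.882 = 23 μmol/L.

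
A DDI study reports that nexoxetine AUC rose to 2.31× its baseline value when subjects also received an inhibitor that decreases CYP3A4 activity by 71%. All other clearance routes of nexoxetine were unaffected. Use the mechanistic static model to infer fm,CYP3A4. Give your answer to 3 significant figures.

0.799

Let x = fm,CYP3A4. Because AUC ∝ 1/CL, relative clearance fell to 1/2.31 = 0.4329.
Setting x·0.29 + (1 − x) = 0.4329 and solving: x = (0.4329 − 1)/(0.29 − 1) = 0.799.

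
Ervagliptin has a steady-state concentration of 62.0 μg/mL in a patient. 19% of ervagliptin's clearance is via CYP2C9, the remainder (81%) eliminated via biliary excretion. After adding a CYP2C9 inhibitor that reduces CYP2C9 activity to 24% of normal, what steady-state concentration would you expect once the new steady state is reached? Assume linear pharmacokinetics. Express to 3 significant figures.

The CYP2C9 pathway (19% of clearance) drops to 0.24× activity: 0.19 × 0.24 = 0.0456.
The remaining 81% of clearance is unaffected.
Relative clearance = 0.0456 + 0.81 = 0.8556.
With dosing unchanged, steady-state concentration scales as 1/CL: 62.0 / 0.8556 = 72.5 μg/mL.

72.5 μg/mL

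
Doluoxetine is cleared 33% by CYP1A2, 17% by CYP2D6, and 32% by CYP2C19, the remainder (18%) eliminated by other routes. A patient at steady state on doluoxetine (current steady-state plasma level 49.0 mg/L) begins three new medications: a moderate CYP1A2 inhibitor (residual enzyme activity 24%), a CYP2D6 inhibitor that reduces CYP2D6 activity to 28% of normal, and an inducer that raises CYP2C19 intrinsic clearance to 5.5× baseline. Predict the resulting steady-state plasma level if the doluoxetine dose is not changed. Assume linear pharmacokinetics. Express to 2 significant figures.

24 mg/L

The CYP1A2 pathway (33% of clearance) is reduced to 0.24× activity: 0.33 × 0.24 = 0.0792.
The CYP2D6 pathway (17% of clearance) drops to 0.28× activity: 0.17 × 0.28 = 0.0476.
The CYP2C19 pathway (32% of clearance) is boosted to 5.5× activity: 0.32 × 5.5 = 1.76.
Non-CYP routes (18%) are unchanged.
CL_new/CL_old = 0.0792 + 0.0476 + 1.76 + 0.18 = 2.0668.
Steady-state plasma level ∝ 1/CL: new value = 49.0 / 2.0668 = 24 mg/L.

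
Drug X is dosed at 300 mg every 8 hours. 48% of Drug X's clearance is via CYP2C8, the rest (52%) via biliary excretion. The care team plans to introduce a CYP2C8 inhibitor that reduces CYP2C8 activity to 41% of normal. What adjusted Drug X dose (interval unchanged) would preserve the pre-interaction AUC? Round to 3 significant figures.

The CYP2C8 pathway (48% of clearance) falls to 0.41× activity: 0.48 × 0.41 = 0.1968.
Non-CYP routes (52%) are unchanged.
New clearance relative to baseline: 0.1968 + 0.52 = 0.7168.
To maintain the same steady-state level, dose must scale with clearance: new dose = 300 × 0.7168 = 215 mg.

215 mg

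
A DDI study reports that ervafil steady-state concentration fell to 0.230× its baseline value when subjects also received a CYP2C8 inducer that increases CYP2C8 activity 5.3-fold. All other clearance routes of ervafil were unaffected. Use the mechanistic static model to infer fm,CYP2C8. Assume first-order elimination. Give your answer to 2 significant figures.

Write x for the fraction cleared via CYP2C8. The observed steady-state concentration change means clearance rose to 1/0.230 = 4.348 of baseline.
Only the CYP2C8 route changed, so 4.348 = x·5.3 + (1 − x), giving x = 0.78.

0.78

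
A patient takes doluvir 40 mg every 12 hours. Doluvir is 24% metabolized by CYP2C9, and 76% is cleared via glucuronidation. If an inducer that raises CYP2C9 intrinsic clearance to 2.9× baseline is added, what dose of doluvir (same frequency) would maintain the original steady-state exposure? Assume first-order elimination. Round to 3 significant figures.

The CYP2C9 pathway (24% of clearance) is boosted to 2.9× activity: 0.24 × 2.9 = 0.696.
Non-CYP routes (76%) are unchanged.
CL_new/CL_old = 0.696 + 0.76 = 1.456.
To maintain the same steady-state level, dose must scale with clearance: new dose = 40 × 1.456 = 58.2 mg.

58.2 mg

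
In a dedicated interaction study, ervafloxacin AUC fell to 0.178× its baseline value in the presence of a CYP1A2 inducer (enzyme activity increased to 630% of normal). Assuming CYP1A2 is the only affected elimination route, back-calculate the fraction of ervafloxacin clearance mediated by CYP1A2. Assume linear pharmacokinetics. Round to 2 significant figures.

Write x for the fraction cleared via CYP1A2. The observed AUC change means clearance rose to 1/0.178 = 5.618 of baseline.
Only the CYP1A2 route changed, so 5.618 = x·6.3 + (1 − x), giving x = 0.87.

0.87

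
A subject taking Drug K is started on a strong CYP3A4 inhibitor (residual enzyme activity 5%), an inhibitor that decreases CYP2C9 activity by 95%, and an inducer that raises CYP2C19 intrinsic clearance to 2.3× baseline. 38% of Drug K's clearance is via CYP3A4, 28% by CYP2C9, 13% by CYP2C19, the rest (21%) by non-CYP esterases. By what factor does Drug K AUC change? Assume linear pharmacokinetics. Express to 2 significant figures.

1.8

The CYP3A4 pathway (38% of clearance) drops to 0.05× activity: 0.38 × 0.05 = 0.019.
The CYP2C9 pathway (28% of clearance) falls to 0.05× activity: 0.28 × 0.05 = 0.014.
The CYP2C19 pathway (13% of clearance) increases to 2.3× activity: 0.13 × 2.3 = 0.299.
The remaining 21% of clearance is unaffected.
New clearance relative to baseline: 0.019 + 0.014 + 0.299 + 0.21 = 0.542.
Because AUC varies inversely with clearance, the combined effect is 1 / 0.542 = 1.8.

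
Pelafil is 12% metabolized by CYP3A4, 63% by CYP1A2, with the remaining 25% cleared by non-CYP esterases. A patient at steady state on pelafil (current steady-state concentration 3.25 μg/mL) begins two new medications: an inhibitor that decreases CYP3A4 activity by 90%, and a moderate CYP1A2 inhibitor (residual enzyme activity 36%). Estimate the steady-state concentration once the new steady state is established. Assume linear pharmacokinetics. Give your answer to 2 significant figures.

6.6 μg/mL

The CYP3A4 pathway (12% of clearance) is reduced to 0.1× activity: 0.12 × 0.1 = 0.012.
The CYP1A2 pathway (63% of clearance) falls to 0.36× activity: 0.63 × 0.36 = 0.2268.
Non-CYP routes (25%) are unchanged.
New clearance relative to baseline: 0.012 + 0.2268 + 0.25 = 0.4888.
New steady-state concentration = 3.25 / 0.4888 = 6.6 μg/mL (concentration scales inversely with clearance).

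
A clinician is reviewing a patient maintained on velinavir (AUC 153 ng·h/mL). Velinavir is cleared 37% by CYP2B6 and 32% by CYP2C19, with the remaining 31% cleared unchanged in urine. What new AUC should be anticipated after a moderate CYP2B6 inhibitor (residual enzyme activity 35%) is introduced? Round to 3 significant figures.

The CYP2B6 pathway (37% of clearance) is reduced to 0.35× activity: 0.37 × 0.35 = 0.1295.
CYP2C19 (32%) and the residual 31% are unaffected.
New clearance relative to baseline: 0.1295 + 0.32 + 0.31 = 0.7595.
With dosing unchanged, AUC scales as 1/CL: 153 / 0.7595 = 201 ng·h/mL.

201 ng·h/mL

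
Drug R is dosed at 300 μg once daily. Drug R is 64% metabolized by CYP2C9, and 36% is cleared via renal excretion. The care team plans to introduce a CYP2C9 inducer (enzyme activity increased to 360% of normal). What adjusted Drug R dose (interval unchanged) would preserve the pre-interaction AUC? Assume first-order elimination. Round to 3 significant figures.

The CYP2C9 pathway (64% of clearance) increases to 3.6× activity: 0.64 × 3.6 = 2.304.
The remaining 36% of clearance is unaffected.
Relative clearance = 2.304 + 0.36 = 2.664.
To maintain the same steady-state level, dose must scale with clearance: new dose = 300 × 2.664 = 799 μg.

799 μg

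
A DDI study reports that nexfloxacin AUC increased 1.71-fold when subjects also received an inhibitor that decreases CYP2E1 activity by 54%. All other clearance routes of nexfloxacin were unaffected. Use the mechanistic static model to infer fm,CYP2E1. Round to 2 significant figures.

0.77

Let fm be the CYP2E1 fraction. New clearance relative to baseline = fm × 0.46 + (1 − fm).
AUC ratio = 1 / (new CL fraction), so new CL fraction = 1 / 1.71 = 0.5848.
fm × 0.46 + 1 − fm = 0.5848  ⇒  fm × (0.46 − 1) = −0.4152  ⇒  fm = 0.77.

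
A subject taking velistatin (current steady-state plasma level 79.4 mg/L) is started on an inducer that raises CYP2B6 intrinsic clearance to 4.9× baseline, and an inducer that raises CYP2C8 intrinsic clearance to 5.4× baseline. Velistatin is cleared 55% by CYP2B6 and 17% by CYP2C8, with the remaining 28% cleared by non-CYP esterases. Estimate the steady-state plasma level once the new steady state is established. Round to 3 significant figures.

CYP2B6: 0.55 × 4.9 = 2.695
CYP2C8: 0.17 × 5.4 = 0.918
Other: 0.28 (unchanged)
CL_new/CL_old = 2.695 + 0.918 + 0.28 = 3.893.
New steady-state plasma level = 79.4 / 3.893 = 20.4 mg/L (concentration scales inversely with clearance).

20.4 mg/L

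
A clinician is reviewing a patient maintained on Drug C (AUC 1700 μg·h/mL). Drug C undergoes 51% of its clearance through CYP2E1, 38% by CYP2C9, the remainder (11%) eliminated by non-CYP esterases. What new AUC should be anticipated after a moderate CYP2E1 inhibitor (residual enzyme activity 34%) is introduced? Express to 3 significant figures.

2.56 × 10³ μg·h/mL

The CYP2E1 pathway (51% of clearance) falls to 0.34× activity: 0.51 × 0.34 = 0.1734.
CYP2C9 (38%) and the residual 11% are unaffected.
Relative clearance = 0.1734 + 0.38 + 0.11 = 0.6634.
New AUC = baseline ÷ relative clearance = 1700 / 0.6634 = 2.56 × 10³ μg·h/mL.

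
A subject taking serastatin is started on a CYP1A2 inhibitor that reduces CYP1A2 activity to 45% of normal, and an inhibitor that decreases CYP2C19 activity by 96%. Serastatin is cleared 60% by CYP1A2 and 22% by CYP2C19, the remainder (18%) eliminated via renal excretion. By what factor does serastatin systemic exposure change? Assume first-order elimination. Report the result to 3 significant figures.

2.18

CYP1A2: 0.6 × 0.45 = 0.27
CYP2C19: 0.22 × 0.04 = 0.0088
Other: 0.18 (unchanged)
Relative clearance = 0.27 + 0.0088 + 0.18 = 0.4588.
Because systemic exposure varies inversely with clearance, the combined effect is 1 / 0.4588 = 2.18.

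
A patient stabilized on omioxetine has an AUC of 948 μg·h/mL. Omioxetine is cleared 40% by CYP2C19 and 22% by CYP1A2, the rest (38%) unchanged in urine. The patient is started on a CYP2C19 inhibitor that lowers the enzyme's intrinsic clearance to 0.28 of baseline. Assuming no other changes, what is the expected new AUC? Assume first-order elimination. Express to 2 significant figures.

1.3 × 10³ μg·h/mL

The CYP2C19 pathway (40% of clearance) falls to 0.28× activity: 0.4 × 0.28 = 0.112.
CYP1A2 (22%) and the residual 38% are unaffected.
CL_new/CL_old = 0.112 + 0.22 + 0.38 = 0.712.
New AUC = baseline ÷ relative clearance = 948 / 0.712 = 1.3 × 10³ μg·h/mL.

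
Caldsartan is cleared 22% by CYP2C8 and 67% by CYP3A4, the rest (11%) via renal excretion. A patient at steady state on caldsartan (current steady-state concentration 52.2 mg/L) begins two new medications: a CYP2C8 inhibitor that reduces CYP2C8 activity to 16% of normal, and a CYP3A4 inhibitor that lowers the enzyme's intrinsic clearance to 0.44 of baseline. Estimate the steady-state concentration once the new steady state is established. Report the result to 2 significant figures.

CYP2C8: 0.22 × 0.16 = 0.0352
CYP3A4: 0.67 × 0.44 = 0.2948
Other: 0.11 (unchanged)
Relative clearance = 0.0352 + 0.2948 + 0.11 = 0.44.
Dividing the baseline by the relative clearance: 52.2 / 0.44 = 1.2 × 10² mg/L.

1.2 × 10² mg/L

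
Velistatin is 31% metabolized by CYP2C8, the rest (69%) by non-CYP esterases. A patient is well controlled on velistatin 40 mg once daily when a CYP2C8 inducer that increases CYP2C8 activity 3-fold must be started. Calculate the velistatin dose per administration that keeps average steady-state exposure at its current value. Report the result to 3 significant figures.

CYP2C8: 0.31 × 3 = 0.93
Other: 0.69 (unchanged)
New clearance relative to baseline: 0.93 + 0.69 = 1.62.
Exposure is unchanged when dose changes in proportion to clearance. New dose = 40 mg × 1.62 = 64.8 mg.

64.8 mg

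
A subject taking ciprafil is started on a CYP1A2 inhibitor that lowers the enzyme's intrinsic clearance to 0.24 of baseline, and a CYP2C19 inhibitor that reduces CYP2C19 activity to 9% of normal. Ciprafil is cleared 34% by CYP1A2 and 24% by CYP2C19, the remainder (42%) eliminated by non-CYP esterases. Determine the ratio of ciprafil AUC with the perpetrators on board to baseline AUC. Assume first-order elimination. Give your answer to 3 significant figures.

The CYP1A2 pathway (34% of clearance) is reduced to 0.24× activity: 0.34 × 0.24 = 0.0816.
The CYP2C19 pathway (24% of clearance) drops to 0.09× activity: 0.24 × 0.09 = 0.0216.
The remaining 42% of clearance is unaffected.
New clearance relative to baseline: 0.0816 + 0.0216 + 0.42 = 0.5232.
AUC ∝ 1/CL: fold-change = 1 / 0.5232 = 1.91.

1.91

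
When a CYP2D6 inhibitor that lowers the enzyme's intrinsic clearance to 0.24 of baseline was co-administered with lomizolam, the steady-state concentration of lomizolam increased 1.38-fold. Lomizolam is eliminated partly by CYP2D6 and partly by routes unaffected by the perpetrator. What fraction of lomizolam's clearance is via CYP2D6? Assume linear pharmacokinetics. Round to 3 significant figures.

CL'/CL = 1 / 1.38 = 0.7246
0.24·fm + (1 − fm) = 0.7246
fm = (0.7246 − 1) / (0.24 − 1) = 0.362

0.362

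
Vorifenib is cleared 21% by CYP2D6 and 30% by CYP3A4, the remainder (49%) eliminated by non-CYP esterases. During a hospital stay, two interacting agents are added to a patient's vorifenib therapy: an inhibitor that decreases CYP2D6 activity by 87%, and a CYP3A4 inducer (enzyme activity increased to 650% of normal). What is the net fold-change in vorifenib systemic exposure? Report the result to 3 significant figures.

0.405

The CYP2D6 pathway (21% of clearance) falls to 0.13× activity: 0.21 × 0.13 = 0.0273.
The CYP3A4 pathway (30% of clearance) increases to 6.5× activity: 0.3 × 6.5 = 1.95.
Non-CYP routes (49%) are unchanged.
Relative clearance = 0.0273 + 1.95 + 0.49 = 2.4673.
Net systemic exposure ratio = 1 / 2.4673 = 0.405.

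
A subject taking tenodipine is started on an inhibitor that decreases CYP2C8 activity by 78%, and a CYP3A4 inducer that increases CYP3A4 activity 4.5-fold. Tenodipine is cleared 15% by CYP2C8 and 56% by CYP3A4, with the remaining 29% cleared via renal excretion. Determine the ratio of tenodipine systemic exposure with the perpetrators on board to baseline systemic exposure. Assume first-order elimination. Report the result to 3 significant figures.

The CYP2C8 pathway (15% of clearance) drops to 0.22× activity: 0.15 × 0.22 = 0.033.
The CYP3A4 pathway (56% of clearance) is boosted to 4.5× activity: 0.56 × 4.5 = 2.52.
Non-CYP routes (29%) are unchanged.
New clearance relative to baseline: 0.033 + 2.52 + 0.29 = 2.843.
Systemic exposure ∝ 1/CL: fold-change = 1 / 2.843 = 0.352.

0.352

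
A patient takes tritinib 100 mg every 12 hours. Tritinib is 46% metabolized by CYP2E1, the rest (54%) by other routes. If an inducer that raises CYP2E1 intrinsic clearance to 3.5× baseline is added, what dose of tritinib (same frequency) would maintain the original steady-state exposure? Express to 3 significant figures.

215 mg

The CYP2E1 pathway (46% of clearance) is boosted to 3.5× activity: 0.46 × 3.5 = 1.61.
The remaining 54% of clearance is unaffected.
CL_new/CL_old = 1.61 + 0.54 = 2.15.
Exposure is unchanged when dose changes in proportion to clearance. New dose = 100 mg × 2.15 = 215 mg.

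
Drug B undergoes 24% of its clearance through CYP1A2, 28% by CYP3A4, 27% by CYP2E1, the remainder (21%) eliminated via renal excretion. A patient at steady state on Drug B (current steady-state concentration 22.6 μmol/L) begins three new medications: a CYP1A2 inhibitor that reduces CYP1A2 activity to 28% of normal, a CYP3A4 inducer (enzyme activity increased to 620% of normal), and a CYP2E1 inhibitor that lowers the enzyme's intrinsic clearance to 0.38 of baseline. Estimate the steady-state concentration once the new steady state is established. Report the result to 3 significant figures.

The CYP1A2 pathway (24% of clearance) is reduced to 0.28× activity: 0.24 × 0.28 = 0.0672.
The CYP3A4 pathway (28% of clearance) is boosted to 6.2× activity: 0.28 × 6.2 = 1.736.
The CYP2E1 pathway (27% of clearance) falls to 0.38× activity: 0.27 × 0.38 = 0.1026.
Non-CYP routes (21%) are unchanged.
Relative clearance = 0.0672 + 1.736 + 0.1026 + 0.21 = 2.1158.
Dividing the baseline by the relative clearance: 22.6 / 2.1158 = 10.7 μmol/L.

10.7 μmol/L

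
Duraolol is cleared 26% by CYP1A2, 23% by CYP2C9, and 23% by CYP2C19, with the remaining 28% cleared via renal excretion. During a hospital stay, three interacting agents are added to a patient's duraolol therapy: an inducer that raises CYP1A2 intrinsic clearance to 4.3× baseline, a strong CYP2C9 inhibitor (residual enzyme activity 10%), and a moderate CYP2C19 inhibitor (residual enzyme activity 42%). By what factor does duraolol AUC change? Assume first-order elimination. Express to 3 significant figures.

0.659

The CYP1A2 pathway (26% of clearance) is boosted to 4.3× activity: 0.26 × 4.3 = 1.118.
The CYP2C9 pathway (23% of clearance) is reduced to 0.1× activity: 0.23 × 0.1 = 0.023.
The CYP2C19 pathway (23% of clearance) drops to 0.42× activity: 0.23 × 0.42 = 0.0966.
Non-CYP routes (28%) are unchanged.
Relative clearance = 1.118 + 0.023 + 0.0966 + 0.28 = 1.5176.
Because AUC varies inversely with clearance, the combined effect is 1 / 1.5176 = 0.659.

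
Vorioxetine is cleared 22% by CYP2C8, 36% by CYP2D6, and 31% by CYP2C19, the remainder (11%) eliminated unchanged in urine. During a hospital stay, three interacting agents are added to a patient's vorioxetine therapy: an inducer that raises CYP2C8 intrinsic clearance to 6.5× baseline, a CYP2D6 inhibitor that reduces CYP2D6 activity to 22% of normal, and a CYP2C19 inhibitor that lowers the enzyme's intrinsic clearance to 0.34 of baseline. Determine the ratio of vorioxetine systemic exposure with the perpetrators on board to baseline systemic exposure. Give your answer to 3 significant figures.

0.580

CYP2C8: 0.22 × 6.5 = 1.43
CYP2D6: 0.36 × 0.22 = 0.0792
CYP2C19: 0.31 × 0.34 = 0.1054
Other: 0.11 (unchanged)
CL_new/CL_old = 1.43 + 0.0792 + 0.1054 + 0.11 = 1.7246.
Systemic exposure ∝ 1/CL: fold-change = 1 / 1.7246 = 0.580.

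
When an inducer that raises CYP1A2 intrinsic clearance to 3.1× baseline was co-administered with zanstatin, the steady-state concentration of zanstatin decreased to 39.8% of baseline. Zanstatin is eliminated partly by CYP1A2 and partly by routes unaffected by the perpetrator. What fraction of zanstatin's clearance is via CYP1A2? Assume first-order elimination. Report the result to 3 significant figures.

Let fm be the CYP1A2 fraction. New clearance relative to baseline = fm × 3.1 + (1 − fm).
Steady-state concentration ratio = 1 / (new CL fraction), so new CL fraction = 1 / 0.398 = 2.513.
fm × 3.1 + 1 − fm = 2.513  ⇒  fm × (3.1 − 1) = 1.513  ⇒  fm = 0.720.

0.720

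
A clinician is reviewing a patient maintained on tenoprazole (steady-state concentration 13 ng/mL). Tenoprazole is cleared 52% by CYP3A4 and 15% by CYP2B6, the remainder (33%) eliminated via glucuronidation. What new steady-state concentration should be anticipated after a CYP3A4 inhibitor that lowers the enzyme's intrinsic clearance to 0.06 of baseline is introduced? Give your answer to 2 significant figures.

25 ng/mL

The CYP3A4 pathway (52% of clearance) falls to 0.06× activity: 0.52 × 0.06 = 0.0312.
CYP2B6 (15%) and the residual 33% are unaffected.
CL_new/CL_old = 0.0312 + 0.15 + 0.33 = 0.5112.
With dosing unchanged, steady-state concentration scales as 1/CL: 13 / 0.5112 = 25 ng/mL.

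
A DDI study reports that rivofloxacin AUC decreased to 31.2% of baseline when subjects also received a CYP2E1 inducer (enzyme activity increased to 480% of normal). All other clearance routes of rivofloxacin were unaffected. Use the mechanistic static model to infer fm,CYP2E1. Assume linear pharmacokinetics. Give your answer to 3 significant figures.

0.580

CL'/CL = 1 / 0.312 = 3.205
4.8·fm + (1 − fm) = 3.205
fm = (3.205 − 1) / (4.8 − 1) = 0.580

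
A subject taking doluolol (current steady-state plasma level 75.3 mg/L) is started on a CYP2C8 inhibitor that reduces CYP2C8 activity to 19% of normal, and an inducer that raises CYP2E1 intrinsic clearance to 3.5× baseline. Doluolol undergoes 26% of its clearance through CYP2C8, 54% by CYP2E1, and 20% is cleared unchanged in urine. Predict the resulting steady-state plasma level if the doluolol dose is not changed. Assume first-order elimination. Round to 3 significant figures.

35.2 mg/L

The CYP2C8 pathway (26% of clearance) falls to 0.19× activity: 0.26 × 0.19 = 0.0494.
The CYP2E1 pathway (54% of clearance) is boosted to 3.5× activity: 0.54 × 3.5 = 1.89.
Non-CYP routes (20%) are unchanged.
Relative clearance = 0.0494 + 1.89 + 0.2 = 2.1394.
Dividing the baseline by the relative clearance: 75.3 / 2.1394 = 35.2 mg/L.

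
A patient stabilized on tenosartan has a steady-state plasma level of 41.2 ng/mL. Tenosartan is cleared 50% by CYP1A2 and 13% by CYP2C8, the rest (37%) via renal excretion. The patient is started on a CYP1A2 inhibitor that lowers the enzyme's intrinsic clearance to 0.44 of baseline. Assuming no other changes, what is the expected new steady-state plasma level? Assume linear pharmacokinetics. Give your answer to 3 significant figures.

CYP1A2: 0.5 × 0.44 = 0.22
CYP2C8: 0.13 (unchanged)
Other: 0.37 (unchanged)
Relative clearance = 0.22 + 0.13 + 0.37 = 0.72.
New steady-state plasma level = baseline ÷ relative clearance = 41.2 / 0.72 = 57.2 ng/mL.

57.2 ng/mL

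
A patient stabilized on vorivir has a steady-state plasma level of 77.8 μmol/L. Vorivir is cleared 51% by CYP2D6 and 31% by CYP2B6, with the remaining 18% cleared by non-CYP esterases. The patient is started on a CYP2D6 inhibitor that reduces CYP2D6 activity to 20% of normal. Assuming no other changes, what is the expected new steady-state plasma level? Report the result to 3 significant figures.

131 μmol/L

The CYP2D6 pathway (51% of clearance) drops to 0.2× activity: 0.51 × 0.2 = 0.102.
CYP2B6 (31%) and the residual 18% are unaffected.
Relative clearance = 0.102 + 0.31 + 0.18 = 0.592.
New steady-state plasma level = baseline ÷ relative clearance = 77.8 / 0.592 = 131 μmol/L.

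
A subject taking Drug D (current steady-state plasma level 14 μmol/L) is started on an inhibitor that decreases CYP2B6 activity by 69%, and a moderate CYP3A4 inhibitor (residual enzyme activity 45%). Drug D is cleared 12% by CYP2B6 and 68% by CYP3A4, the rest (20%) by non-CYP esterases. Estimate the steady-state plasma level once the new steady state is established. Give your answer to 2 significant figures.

CYP2B6: 0.12 × 0.31 = 0.0372
CYP3A4: 0.68 × 0.45 = 0.306
Other: 0.2 (unchanged)
New clearance relative to baseline: 0.0372 + 0.306 + 0.2 = 0.5432.
New steady-state plasma level = 14 / 0.5432 = 26 μmol/L (concentration scales inversely with clearance).

26 μmol/L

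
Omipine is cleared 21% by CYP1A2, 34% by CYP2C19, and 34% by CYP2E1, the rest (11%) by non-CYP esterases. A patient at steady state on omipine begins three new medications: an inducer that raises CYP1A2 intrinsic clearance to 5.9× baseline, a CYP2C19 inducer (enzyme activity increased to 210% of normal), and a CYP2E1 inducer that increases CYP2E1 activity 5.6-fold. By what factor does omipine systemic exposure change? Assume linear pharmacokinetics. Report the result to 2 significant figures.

0.25

The CYP1A2 pathway (21% of clearance) rises to 5.9× activity: 0.21 × 5.9 = 1.239.
The CYP2C19 pathway (34% of clearance) rises to 2.1× activity: 0.34 × 2.1 = 0.714.
The CYP2E1 pathway (34% of clearance) rises to 5.6× activity: 0.34 × 5.6 = 1.904.
The remaining 11% of clearance is unaffected.
CL_new/CL_old = 1.239 + 0.714 + 1.904 + 0.11 = 3.967.
Net systemic exposure ratio = 1 / 3.967 = 0.25.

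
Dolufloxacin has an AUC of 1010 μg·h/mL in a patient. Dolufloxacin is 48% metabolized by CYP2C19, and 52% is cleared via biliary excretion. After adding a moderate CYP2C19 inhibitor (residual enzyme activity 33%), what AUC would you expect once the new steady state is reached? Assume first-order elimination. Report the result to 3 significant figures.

CYP2C19: 0.48 × 0.33 = 0.1584
Other: 0.52 (unchanged)
New clearance relative to baseline: 0.1584 + 0.52 = 0.6784.
With dosing unchanged, AUC scales as 1/CL: 1010 / 0.6784 = 1.49 × 10³ μg·h/mL.

1.49 × 10³ μg·h/mL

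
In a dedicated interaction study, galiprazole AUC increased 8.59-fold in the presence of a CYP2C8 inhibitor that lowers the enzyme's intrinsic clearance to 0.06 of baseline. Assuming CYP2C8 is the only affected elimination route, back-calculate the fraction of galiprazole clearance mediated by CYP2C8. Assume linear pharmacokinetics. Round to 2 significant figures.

0.94

CL'/CL = 1 / 8.59 = 0.1164
0.06·fm + (1 − fm) = 0.1164
fm = (0.1164 − 1) / (0.06 − 1) = 0.94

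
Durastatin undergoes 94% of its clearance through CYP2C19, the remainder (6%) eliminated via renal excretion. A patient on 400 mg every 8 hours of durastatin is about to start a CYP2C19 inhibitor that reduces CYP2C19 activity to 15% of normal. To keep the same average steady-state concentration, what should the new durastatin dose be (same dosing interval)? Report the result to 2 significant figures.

The CYP2C19 pathway (94% of clearance) is reduced to 0.15× activity: 0.94 × 0.15 = 0.141.
Non-CYP routes (6%) are unchanged.
CL_new/CL_old = 0.141 + 0.06 = 0.201.
Exposure is unchanged when dose changes in proportion to clearance. New dose = 400 mg × 0.201 = 80 mg.

80 mg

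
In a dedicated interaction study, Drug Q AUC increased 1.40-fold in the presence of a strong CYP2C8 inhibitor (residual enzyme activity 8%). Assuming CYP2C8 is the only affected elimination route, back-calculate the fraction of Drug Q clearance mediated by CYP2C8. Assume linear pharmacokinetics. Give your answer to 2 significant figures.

0.31

CL'/CL = 1 / 1.40 = 0.7143
0.08·fm + (1 − fm) = 0.7143
fm = (0.7143 − 1) / (0.08 − 1) = 0.31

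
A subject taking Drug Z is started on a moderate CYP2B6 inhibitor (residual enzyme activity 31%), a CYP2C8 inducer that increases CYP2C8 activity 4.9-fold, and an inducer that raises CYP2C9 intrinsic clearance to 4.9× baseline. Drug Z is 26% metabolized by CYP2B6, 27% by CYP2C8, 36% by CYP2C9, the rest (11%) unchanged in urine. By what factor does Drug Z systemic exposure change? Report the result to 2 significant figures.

0.31

The CYP2B6 pathway (26% of clearance) is reduced to 0.31× activity: 0.26 × 0.31 = 0.0806.
The CYP2C8 pathway (27% of clearance) rises to 4.9× activity: 0.27 × 4.9 = 1.323.
The CYP2C9 pathway (36% of clearance) rises to 4.9× activity: 0.36 × 4.9 = 1.764.
Non-CYP routes (11%) are unchanged.
CL_new/CL_old = 0.0806 + 1.323 + 1.764 + 0.11 = 3.2776.
Because systemic exposure varies inversely with clearance, the combined effect is 1 / 3.2776 = 0.31.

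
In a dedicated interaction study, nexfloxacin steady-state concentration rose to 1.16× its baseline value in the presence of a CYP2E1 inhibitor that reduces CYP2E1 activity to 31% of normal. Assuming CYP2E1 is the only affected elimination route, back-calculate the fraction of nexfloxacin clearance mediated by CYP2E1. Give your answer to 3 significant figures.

0.200

Call the CYP2E1 fraction fm. After the interaction, CL_new/CL_old = fm × 0.31 + (1 − fm).
Steady-state concentration ratio = 1 / (new CL fraction), so new CL fraction = 1 / 1.16 = 0.8621.
fm × 0.31 + 1 − fm = 0.8621  ⇒  fm × (0.31 − 1) = −0.1379  ⇒  fm = 0.200.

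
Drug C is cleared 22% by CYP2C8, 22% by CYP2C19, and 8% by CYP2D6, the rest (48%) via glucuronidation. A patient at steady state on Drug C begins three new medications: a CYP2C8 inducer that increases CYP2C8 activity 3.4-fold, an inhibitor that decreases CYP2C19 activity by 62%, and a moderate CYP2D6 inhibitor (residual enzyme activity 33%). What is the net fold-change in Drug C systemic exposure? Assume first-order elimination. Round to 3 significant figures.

0.747

The CYP2C8 pathway (22% of clearance) increases to 3.4× activity: 0.22 × 3.4 = 0.748.
The CYP2C19 pathway (22% of clearance) drops to 0.38× activity: 0.22 × 0.38 = 0.0836.
The CYP2D6 pathway (8% of clearance) is reduced to 0.33× activity: 0.08 × 0.33 = 0.0264.
Non-CYP routes (48%) are unchanged.
CL_new/CL_old = 0.748 + 0.0836 + 0.0264 + 0.48 = 1.338.
Net systemic exposure ratio = 1 / 1.338 = 0.747.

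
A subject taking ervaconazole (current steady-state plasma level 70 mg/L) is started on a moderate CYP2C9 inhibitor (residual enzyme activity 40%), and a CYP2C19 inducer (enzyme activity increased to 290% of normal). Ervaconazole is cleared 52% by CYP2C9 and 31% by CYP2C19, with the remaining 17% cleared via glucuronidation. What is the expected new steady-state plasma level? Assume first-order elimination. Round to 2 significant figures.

The CYP2C9 pathway (52% of clearance) is reduced to 0.4× activity: 0.52 × 0.4 = 0.208.
The CYP2C19 pathway (31% of clearance) rises to 2.9× activity: 0.31 × 2.9 = 0.899.
Non-CYP routes (17%) are unchanged.
CL_new/CL_old = 0.208 + 0.899 + 0.17 = 1.277.
New steady-state plasma level = 70 / 1.277 = 55 mg/L (concentration scales inversely with clearance).

55 mg/L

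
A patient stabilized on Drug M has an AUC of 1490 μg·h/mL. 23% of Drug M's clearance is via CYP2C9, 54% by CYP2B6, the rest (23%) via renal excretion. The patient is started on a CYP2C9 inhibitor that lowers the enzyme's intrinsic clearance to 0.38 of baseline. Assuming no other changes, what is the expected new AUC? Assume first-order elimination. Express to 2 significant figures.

1.7 × 10³ μg·h/mL

The CYP2C9 pathway (23% of clearance) is reduced to 0.38× activity: 0.23 × 0.38 = 0.0874.
CYP2B6 (54%) and the residual 23% are unaffected.
CL_new/CL_old = 0.0874 + 0.54 + 0.23 = 0.8574.
AUC ∝ 1/CL, so new value = 1490 / 0.8574 = 1.7 × 10³ μg·h/mL.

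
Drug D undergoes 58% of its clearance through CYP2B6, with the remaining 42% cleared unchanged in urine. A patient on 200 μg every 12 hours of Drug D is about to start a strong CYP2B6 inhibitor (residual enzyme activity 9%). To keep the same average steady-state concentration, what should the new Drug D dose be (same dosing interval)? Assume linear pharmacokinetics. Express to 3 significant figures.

94.4 μg

CYP2B6: 0.58 × 0.09 = 0.0522
Other: 0.42 (unchanged)
New clearance relative to baseline: 0.0522 + 0.42 = 0.4722.
Css,avg = (dose rate)/CL, so holding Css fixed requires dose ∝ CL: 200 × 0.4722 = 94.4 μg.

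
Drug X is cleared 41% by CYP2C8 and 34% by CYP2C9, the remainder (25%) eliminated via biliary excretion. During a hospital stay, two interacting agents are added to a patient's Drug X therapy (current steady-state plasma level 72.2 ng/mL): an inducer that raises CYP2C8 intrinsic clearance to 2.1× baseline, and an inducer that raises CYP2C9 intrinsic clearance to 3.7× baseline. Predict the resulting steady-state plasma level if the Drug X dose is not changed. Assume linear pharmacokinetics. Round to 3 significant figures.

30.5 ng/mL

The CYP2C8 pathway (41% of clearance) increases to 2.1× activity: 0.41 × 2.1 = 0.861.
The CYP2C9 pathway (34% of clearance) is boosted to 3.7× activity: 0.34 × 3.7 = 1.258.
Non-CYP routes (25%) are unchanged.
CL_new/CL_old = 0.861 + 1.258 + 0.25 = 2.369.
New steady-state plasma level = 72.2 / 2.369 = 30.5 ng/mL (concentration scales inversely with clearance).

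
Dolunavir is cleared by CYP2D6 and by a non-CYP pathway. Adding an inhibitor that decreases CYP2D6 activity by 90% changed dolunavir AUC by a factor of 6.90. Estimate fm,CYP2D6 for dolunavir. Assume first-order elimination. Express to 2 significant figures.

0.95

Call the CYP2D6 fraction fm. After the interaction, CL_new/CL_old = fm × 0.1 + (1 − fm).
AUC ratio = 1 / (new CL fraction), so new CL fraction = 1 / 6.90 = 0.1449.
fm × 0.1 + 1 − fm = 0.1449  ⇒  fm × (0.1 − 1) = −0.8551  ⇒  fm = 0.95.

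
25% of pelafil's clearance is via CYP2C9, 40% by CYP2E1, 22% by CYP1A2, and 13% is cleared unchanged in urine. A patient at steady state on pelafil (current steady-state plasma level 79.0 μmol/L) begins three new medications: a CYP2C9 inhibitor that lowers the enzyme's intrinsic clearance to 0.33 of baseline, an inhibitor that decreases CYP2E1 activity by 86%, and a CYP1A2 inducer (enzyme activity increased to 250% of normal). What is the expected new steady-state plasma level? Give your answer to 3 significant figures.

96.5 μmol/L

CYP2C9: 0.25 × 0.33 = 0.0825
CYP2E1: 0.4 × 0.14 = 0.056
CYP1A2: 0.22 × 2.5 = 0.55
Other: 0.13 (unchanged)
New clearance relative to baseline: 0.0825 + 0.056 + 0.55 + 0.13 = 0.8185.
Steady-state plasma level ∝ 1/CL: new value = 79.0 / 0.8185 = 96.5 μmol/L.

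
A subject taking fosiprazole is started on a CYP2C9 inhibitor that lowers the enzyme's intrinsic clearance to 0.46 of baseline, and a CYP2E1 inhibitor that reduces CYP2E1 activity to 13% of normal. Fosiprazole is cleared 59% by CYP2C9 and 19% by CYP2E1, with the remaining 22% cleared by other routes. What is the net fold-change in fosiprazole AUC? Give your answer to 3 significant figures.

1.94

The CYP2C9 pathway (59% of clearance) is reduced to 0.46× activity: 0.59 × 0.46 = 0.2714.
The CYP2E1 pathway (19% of clearance) is reduced to 0.13× activity: 0.19 × 0.13 = 0.0247.
Non-CYP routes (22%) are unchanged.
New clearance relative to baseline: 0.2714 + 0.0247 + 0.22 = 0.5161.
Net AUC ratio = 1 / 0.5161 = 1.94.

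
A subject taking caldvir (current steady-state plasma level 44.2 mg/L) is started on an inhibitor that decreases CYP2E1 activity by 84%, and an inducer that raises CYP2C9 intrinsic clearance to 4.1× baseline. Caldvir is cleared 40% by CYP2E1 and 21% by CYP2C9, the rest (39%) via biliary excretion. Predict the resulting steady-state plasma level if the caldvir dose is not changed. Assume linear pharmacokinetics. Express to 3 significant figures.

33.6 mg/L

The CYP2E1 pathway (40% of clearance) falls to 0.16× activity: 0.4 × 0.16 = 0.064.
The CYP2C9 pathway (21% of clearance) is boosted to 4.1× activity: 0.21 × 4.1 = 0.861.
The remaining 39% of clearance is unaffected.
New clearance relative to baseline: 0.064 + 0.861 + 0.39 = 1.315.
New steady-state plasma level = 44.2 / 1.315 = 33.6 mg/L (concentration scales inversely with clearance).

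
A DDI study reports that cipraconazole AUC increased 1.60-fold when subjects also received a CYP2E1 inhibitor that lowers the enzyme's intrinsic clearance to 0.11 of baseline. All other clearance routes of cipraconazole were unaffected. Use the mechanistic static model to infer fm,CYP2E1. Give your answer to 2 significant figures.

Let fm be the CYP2E1 fraction. New clearance relative to baseline = fm × 0.11 + (1 − fm).
AUC ratio = 1 / (new CL fraction), so new CL fraction = 1 / 1.60 = 0.625.
fm × 0.11 + 1 − fm = 0.625  ⇒  fm × (0.11 − 1) = −0.375  ⇒  fm = 0.42.

0.42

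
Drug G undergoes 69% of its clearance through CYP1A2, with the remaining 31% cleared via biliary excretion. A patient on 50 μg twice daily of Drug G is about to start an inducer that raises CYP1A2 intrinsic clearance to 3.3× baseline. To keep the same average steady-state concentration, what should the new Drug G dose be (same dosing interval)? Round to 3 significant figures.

129 μg

The CYP1A2 pathway (69% of clearance) is boosted to 3.3× activity: 0.69 × 3.3 = 2.277.
Non-CYP routes (31%) are unchanged.
CL_new/CL_old = 2.277 + 0.31 = 2.587.
Exposure is unchanged when dose changes in proportion to clearance. New dose = 50 μg × 2.587 = 129 μg.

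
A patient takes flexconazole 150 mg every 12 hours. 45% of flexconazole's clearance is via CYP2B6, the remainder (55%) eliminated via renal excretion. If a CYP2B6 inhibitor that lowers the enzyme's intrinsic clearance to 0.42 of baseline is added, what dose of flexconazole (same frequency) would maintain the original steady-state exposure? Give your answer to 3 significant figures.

111 mg

The CYP2B6 pathway (45% of clearance) drops to 0.42× activity: 0.45 × 0.42 = 0.189.
The remaining 55% of clearance is unaffected.
New clearance relative to baseline: 0.189 + 0.55 = 0.739.
To maintain the same steady-state level, dose must scale with clearance: new dose = 150 × 0.739 = 111 mg.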